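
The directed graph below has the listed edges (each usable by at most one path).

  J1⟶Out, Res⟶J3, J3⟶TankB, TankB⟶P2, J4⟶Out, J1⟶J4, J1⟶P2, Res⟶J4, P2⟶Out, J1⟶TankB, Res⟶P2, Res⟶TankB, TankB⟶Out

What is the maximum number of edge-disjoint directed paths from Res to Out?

3

Assign every edge capacity 1; by Menger, the answer equals the max flow.
Path Res→P2→Out (+1); total 1.
Path Res→TankB→Out (+1); total 2.
Path Res→J4→Out (+1); total 3.
No residual Res→Out path; max flow = 3.
Certifying cut of size 3: {P2→Out, Res→J4, TankB→Out}.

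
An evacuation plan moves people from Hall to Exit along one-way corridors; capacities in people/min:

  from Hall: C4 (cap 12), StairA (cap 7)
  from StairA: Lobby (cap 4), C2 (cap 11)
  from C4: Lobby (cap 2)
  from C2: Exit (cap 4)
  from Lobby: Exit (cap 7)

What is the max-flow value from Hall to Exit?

Augment Hall→StairA→C2→Exit: bottleneck 4, flow now 4.
Augment Hall→StairA→Lobby→Exit: bottleneck 3, flow now 7.
Augment Hall→C4→Lobby→Exit: bottleneck 2, flow now 9.
No augmenting path remains; maximum flow = 9.
In the residual graph, reachable from Hall: {Hall, C4}.
Min-cut edges: Hall→StairA (7), C4→Lobby (2); capacity 7 + 2 = 9.
This cut is saturated, so no flow can exceed 9.

9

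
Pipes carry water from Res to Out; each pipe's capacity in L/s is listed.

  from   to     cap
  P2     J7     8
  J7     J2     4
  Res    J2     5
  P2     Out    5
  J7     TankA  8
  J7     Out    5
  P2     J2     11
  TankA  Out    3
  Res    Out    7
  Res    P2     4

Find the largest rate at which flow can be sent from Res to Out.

Augment Res→Out: bottleneck 7, flow now 7.
Augment Res→P2→Out: bottleneck 4, flow now 11.
No augmenting path remains; maximum flow = 11.
In the residual graph, reachable from Res: {Res, J2}.
Min-cut edges: Res→P2 (4), Res→Out (7); capacity 4 + 7 = 11.
This cut is saturated, so no flow can exceed 11.

11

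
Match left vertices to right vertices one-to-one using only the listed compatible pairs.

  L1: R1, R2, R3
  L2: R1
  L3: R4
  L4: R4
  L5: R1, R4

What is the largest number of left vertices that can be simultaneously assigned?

Unit-capacity flow: source→left, listed edges, right→sink; max matching = max flow.
Augmenting path L1→R1 (+1); matched 1.
Augmenting path L3→R4 (+1); matched 2.
Augmenting path L2→R1→L1→R2 (+1); matched 3.
No augmenting path remains; maximum matching = 3.
König certificate: {L1, R1, R4} is a vertex cover of size 3 (every listed pair touches it), so no matching can be larger.

3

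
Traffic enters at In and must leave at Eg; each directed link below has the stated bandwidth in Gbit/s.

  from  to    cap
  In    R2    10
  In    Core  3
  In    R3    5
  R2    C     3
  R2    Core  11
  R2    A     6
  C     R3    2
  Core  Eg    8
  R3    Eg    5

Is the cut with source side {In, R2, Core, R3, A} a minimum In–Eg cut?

No — its capacity is 16, but the minimum cut has capacity 13.

Given cut capacity: 3 + 8 + 5 = 16.
Augment In→Core→Eg: bottleneck 3, flow now 3.
Augment In→R3→Eg: bottleneck 5, flow now 8.
Augment In→R2→Core→Eg: bottleneck 5, flow now 13.
No augmenting path remains; maximum flow = 13.
In the residual graph, reachable from In: {In, R2, C, Core, R3, A}.
Min-cut edges: Core→Eg (8), R3→Eg (5); capacity 8 + 5 = 13.
Cut capacity 16 exceeds the max flow 13, so it is not minimum.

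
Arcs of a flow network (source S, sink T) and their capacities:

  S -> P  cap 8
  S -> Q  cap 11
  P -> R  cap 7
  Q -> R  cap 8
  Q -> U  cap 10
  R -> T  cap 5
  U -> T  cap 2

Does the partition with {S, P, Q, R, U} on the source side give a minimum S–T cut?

Yes — it is a minimum cut (capacity 7).

Given cut capacity: 5 + 2 = 7.
Augment S→P→R→T: bottleneck 5, flow now 5.
Augment S→Q→U→T: bottleneck 2, flow now 7.
No augmenting path remains; maximum flow = 7.
Cut capacity 7 equals the max flow, so it is a minimum cut.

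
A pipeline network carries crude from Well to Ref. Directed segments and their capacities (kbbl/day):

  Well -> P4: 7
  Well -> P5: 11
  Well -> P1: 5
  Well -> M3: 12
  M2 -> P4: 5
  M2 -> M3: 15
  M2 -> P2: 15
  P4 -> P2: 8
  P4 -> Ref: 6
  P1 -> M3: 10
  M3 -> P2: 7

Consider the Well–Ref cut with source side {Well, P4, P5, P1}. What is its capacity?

Edges leaving {Well, P4, P5, P1}: Well→M3 (12), P4→P2 (8), P4→Ref (6), P1→M3 (10).
Cut capacity = 12 + 8 + 6 + 10 = 36.

36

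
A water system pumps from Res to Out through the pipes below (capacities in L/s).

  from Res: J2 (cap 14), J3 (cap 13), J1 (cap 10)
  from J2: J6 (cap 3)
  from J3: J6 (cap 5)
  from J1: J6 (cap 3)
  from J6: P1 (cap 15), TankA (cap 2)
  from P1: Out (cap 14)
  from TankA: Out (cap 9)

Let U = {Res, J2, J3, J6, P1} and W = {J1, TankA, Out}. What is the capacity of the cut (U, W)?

26

Edges leaving {Res, J2, J3, J6, P1}: Res→J1 (10), J6→TankA (2), P1→Out (14).
Cut capacity = 10 + 2 + 14 = 26.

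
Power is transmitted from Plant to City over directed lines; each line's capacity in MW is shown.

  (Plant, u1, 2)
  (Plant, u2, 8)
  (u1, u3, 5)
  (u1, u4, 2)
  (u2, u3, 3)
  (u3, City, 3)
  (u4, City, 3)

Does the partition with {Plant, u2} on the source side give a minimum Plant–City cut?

Given cut capacity: 2 + 3 = 5.
Augment Plant→u1→u3→City: bottleneck 2, flow now 2.
Augment Plant→u2→u3→City: bottleneck 1, flow now 3.
Augment Plant→u2→u3→u1→u4→City: bottleneck 2, flow now 5. (uses reverse residual edge)
No augmenting path remains; maximum flow = 5.
Cut capacity 5 equals the max flow, so it is a minimum cut.

Yes — it is a minimum cut (capacity 5).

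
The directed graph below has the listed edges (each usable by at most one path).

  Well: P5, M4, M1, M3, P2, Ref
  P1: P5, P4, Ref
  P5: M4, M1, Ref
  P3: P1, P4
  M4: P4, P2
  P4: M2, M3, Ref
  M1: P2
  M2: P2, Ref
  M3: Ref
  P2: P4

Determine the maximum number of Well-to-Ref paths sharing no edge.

Assign every edge capacity 1; by Menger, the answer equals the max flow.
Path Well→Ref (+1); total 1.
Path Well→P5→Ref (+1); total 2.
Path Well→M3→Ref (+1); total 3.
Path Well→M4→P4→Ref (+1); total 4.
Path Well→P2→P4→M2→Ref (+1); total 5.
No residual Well→Ref path; max flow = 5.
Certifying cut of size 5: {P2→P4, Well→M3, Well→M4, Well→P5, Well→Ref}.

5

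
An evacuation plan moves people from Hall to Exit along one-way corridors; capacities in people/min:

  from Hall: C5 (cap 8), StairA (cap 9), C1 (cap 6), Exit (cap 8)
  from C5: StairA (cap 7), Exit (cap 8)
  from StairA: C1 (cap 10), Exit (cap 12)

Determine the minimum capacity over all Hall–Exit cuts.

Augment Hall→Exit: bottleneck 8, flow now 8.
Augment Hall→C5→Exit: bottleneck 8, flow now 16.
Augment Hall→StairA→Exit: bottleneck 9, flow now 25.
No augmenting path remains; maximum flow = 25.
By max-flow min-cut, the minimum cut capacity equals the max flow.
In the residual graph, reachable from Hall: {Hall, C1}.
Min-cut edges: Hall→C5 (8), Hall→StairA (9), Hall→Exit (8); capacity 8 + 9 + 8 = 25.

25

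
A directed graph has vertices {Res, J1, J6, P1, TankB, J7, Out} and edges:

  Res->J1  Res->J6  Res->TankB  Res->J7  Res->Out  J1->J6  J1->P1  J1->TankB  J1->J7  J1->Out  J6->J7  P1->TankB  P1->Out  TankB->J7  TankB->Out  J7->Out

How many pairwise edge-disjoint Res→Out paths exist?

4

Assign every edge capacity 1; by Menger, the answer equals the max flow.
Path Res→Out (+1); total 1.
Path Res→J1→Out (+1); total 2.
Path Res→TankB→Out (+1); total 3.
Path Res→J7→Out (+1); total 4.
No residual Res→Out path; max flow = 4.
Certifying cut of size 4: {J7→Out, Res→J1, Res→Out, Res→TankB}.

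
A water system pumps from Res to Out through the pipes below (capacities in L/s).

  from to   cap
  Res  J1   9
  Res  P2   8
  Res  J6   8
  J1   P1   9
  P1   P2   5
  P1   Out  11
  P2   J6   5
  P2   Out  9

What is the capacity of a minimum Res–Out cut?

17

Augment Res→P2→Out: bottleneck 8, flow now 8.
Augment Res→J1→P1→Out: bottleneck 9, flow now 17.
No augmenting path remains; maximum flow = 17.
By max-flow min-cut, the minimum cut capacity equals the max flow.
In the residual graph, reachable from Res: {Res, J6}.
Min-cut edges: Res→J1 (9), Res→P2 (8); capacity 9 + 8 = 17.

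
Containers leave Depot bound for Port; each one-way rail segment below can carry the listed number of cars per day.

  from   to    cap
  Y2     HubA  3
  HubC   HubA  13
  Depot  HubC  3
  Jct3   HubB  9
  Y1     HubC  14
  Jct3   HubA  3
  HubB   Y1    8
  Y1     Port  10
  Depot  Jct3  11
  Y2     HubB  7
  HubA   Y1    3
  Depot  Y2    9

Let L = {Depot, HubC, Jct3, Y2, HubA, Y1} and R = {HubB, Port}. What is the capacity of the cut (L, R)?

26

Edges leaving {Depot, HubC, Jct3, Y2, HubA, Y1}: Jct3→HubB (9), Y2→HubB (7), Y1→Port (10).
Cut capacity = 9 + 7 + 10 = 26.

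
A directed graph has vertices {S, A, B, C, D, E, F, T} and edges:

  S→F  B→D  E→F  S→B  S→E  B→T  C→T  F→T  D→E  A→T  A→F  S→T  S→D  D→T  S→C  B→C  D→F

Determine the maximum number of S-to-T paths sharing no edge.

5

Assign every edge capacity 1; by Menger, the answer equals the max flow.
Path S→T (+1); total 1.
Path S→B→T (+1); total 2.
Path S→C→T (+1); total 3.
Path S→D→T (+1); total 4.
Path S→F→T (+1); total 5.
No residual S→T path; max flow = 5.
Certifying cut of size 5: {F→T, S→B, S→C, S→D, S→T}.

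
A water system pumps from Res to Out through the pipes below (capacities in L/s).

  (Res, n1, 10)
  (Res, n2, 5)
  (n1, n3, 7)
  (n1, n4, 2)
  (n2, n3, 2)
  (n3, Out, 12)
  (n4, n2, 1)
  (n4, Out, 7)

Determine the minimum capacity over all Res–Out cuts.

11

Augment Res→n1→n3→Out: bottleneck 7, flow now 7.
Augment Res→n1→n4→Out: bottleneck 2, flow now 9.
Augment Res→n2→n3→Out: bottleneck 2, flow now 11.
No augmenting path remains; maximum flow = 11.
By max-flow min-cut, the minimum cut capacity equals the max flow.
In the residual graph, reachable from Res: {Res, n1, n2}.
Min-cut edges: n1→n3 (7), n1→n4 (2), n2→n3 (2); capacity 7 + 2 + 2 = 11.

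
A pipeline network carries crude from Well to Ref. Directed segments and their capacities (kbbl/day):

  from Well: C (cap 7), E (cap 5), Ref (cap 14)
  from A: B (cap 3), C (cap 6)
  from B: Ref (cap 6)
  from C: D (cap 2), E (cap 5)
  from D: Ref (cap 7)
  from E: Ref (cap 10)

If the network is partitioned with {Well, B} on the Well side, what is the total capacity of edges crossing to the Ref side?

32

Edges leaving {Well, B}: Well→C (7), Well→E (5), Well→Ref (14), B→Ref (6).
Cut capacity = 7 + 5 + 14 + 6 = 32.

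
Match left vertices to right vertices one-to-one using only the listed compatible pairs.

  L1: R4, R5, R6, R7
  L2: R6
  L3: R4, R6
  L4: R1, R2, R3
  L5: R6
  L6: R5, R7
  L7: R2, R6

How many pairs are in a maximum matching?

6

Unit-capacity flow: source→left, listed edges, right→sink; max matching = max flow.
Augmenting path L1→R4 (+1); matched 1.
Augmenting path L2→R6 (+1); matched 2.
Augmenting path L4→R1 (+1); matched 3.
Augmenting path L6→R5 (+1); matched 4.
Augmenting path L7→R2 (+1); matched 5.
Augmenting path L3→R4→L1→R7 (+1); matched 6.
No augmenting path remains; maximum matching = 6.
König certificate: {L1, L3, L4, L6, L7, R6} is a vertex cover of size 6 (every listed pair touches it), so no matching can be larger.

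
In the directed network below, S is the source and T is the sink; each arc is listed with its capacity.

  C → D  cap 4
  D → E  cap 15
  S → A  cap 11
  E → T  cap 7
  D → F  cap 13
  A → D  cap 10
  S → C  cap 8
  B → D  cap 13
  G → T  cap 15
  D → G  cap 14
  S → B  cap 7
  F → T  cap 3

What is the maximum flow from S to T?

21

Augment S→A→D→E→T: bottleneck 7, flow now 7.
Augment S→A→D→F→T: bottleneck 3, flow now 10.
Augment S→B→D→G→T: bottleneck 7, flow now 17.
Augment S→C→D→G→T: bottleneck 4, flow now 21.
No augmenting path remains; maximum flow = 21.
In the residual graph, reachable from S: {S, A, C}.
Min-cut edges: S→B (7), A→D (10), C→D (4); capacity 7 + 10 + 4 = 21.
This cut is saturated, so no flow can exceed 21.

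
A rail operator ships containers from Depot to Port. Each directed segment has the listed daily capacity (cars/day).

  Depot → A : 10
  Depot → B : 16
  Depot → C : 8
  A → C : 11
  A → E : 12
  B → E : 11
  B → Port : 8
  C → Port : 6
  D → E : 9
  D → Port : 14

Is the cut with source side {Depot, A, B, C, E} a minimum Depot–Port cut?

Given cut capacity: 8 + 6 = 14.
Augment Depot→B→Port: bottleneck 8, flow now 8.
Augment Depot→C→Port: bottleneck 6, flow now 14.
No augmenting path remains; maximum flow = 14.
Cut capacity 14 equals the max flow, so it is a minimum cut.

Yes — it is a minimum cut (capacity 14).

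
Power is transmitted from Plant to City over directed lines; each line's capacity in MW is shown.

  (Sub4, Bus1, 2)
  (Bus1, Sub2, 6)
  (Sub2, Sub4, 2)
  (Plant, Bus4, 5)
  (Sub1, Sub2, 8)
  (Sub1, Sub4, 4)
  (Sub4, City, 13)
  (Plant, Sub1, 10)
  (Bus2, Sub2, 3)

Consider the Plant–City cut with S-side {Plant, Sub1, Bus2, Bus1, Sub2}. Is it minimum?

No — its capacity is 11, but the minimum cut has capacity 6.

Given cut capacity: 5 + 4 + 2 = 11.
Augment Plant→Sub1→Sub4→City: bottleneck 4, flow now 4.
Augment Plant→Sub1→Sub2→Sub4→City: bottleneck 2, flow now 6.
No augmenting path remains; maximum flow = 6.
In the residual graph, reachable from Plant: {Plant, Sub1, Bus4, Sub2}.
Min-cut edges: Sub1→Sub4 (4), Sub2→Sub4 (2); capacity 4 + 2 = 6.
Cut capacity 11 exceeds the max flow 6, so it is not minimum.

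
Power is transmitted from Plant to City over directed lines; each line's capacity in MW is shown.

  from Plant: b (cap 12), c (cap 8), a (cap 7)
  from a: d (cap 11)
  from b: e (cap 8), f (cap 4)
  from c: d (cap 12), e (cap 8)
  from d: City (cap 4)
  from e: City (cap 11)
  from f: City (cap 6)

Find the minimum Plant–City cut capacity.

19

Augment Plant→a→d→City: bottleneck 4, flow now 4.
Augment Plant→b→e→City: bottleneck 8, flow now 12.
Augment Plant→b→f→City: bottleneck 4, flow now 16.
Augment Plant→c→e→City: bottleneck 3, flow now 19.
No augmenting path remains; maximum flow = 19.
By max-flow min-cut, the minimum cut capacity equals the max flow.
In the residual graph, reachable from Plant: {Plant, a, b, c, d, e}.
Min-cut edges: b→f (4), d→City (4), e→City (11); capacity 4 + 4 + 11 = 19.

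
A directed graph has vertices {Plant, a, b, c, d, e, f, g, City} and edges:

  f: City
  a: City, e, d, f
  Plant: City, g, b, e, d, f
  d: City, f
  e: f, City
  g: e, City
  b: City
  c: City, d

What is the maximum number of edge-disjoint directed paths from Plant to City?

6

Assign every edge capacity 1; by Menger, the answer equals the max flow.
Path Plant→City (+1); total 1.
Path Plant→b→City (+1); total 2.
Path Plant→d→City (+1); total 3.
Path Plant→e→City (+1); total 4.
Path Plant→f→City (+1); total 5.
Path Plant→g→City (+1); total 6.
No residual Plant→City path; max flow = 6.
Certifying cut of size 6: {Plant→City, Plant→b, Plant→d, Plant→e, Plant→f, Plant→g}.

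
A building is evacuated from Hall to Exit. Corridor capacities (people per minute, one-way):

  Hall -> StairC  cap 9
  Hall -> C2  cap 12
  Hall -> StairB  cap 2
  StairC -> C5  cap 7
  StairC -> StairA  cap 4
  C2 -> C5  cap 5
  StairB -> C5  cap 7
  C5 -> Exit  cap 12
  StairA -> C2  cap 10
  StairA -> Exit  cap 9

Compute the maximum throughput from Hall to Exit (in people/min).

Augment Hall→StairC→C5→Exit: bottleneck 7, flow now 7.
Augment Hall→StairC→StairA→Exit: bottleneck 2, flow now 9.
Augment Hall→C2→C5→Exit: bottleneck 5, flow now 14.
Augment Hall→StairB→C5→StairC→StairA→Exit: bottleneck 2, flow now 16. (uses reverse residual edge)
No augmenting path remains; maximum flow = 16.
In the residual graph, reachable from Hall: {Hall, C2}.
Min-cut edges: Hall→StairC (9), Hall→StairB (2), C2→C5 (5); capacity 9 + 2 + 5 = 16.
This cut is saturated, so no flow can exceed 16.

16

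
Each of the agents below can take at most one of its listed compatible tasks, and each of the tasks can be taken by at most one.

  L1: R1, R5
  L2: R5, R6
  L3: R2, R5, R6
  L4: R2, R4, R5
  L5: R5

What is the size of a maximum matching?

5

Unit-capacity flow: source→left, listed edges, right→sink; max matching = max flow.
Augmenting path L1→R1 (+1); matched 1.
Augmenting path L2→R5 (+1); matched 2.
Augmenting path L3→R2 (+1); matched 3.
Augmenting path L4→R4 (+1); matched 4.
Augmenting path L5→R5→L2→R6 (+1); matched 5.
No augmenting path remains; maximum matching = 5.
König certificate: {L1, L2, L3, L4, L5} is a vertex cover of size 5 (every listed pair touches it), so no matching can be larger.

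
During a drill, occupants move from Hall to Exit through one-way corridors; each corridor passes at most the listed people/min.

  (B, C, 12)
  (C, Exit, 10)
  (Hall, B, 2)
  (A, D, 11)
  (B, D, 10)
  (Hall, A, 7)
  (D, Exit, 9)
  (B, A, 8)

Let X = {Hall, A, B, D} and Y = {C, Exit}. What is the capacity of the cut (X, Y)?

21

Edges leaving {Hall, A, B, D}: B→C (12), D→Exit (9).
Cut capacity = 12 + 9 = 21.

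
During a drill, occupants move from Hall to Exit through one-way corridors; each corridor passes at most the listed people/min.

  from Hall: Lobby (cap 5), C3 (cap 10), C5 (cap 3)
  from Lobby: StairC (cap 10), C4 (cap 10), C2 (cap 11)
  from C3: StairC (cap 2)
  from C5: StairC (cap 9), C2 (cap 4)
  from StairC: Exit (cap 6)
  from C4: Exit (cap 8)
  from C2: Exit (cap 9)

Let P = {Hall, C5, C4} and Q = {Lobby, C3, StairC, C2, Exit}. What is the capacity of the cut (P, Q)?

Edges leaving {Hall, C5, C4}: Hall→Lobby (5), Hall→C3 (10), C5→StairC (9), C5→C2 (4), C4→Exit (8).
Cut capacity = 5 + 10 + 9 + 4 + 8 = 36.

36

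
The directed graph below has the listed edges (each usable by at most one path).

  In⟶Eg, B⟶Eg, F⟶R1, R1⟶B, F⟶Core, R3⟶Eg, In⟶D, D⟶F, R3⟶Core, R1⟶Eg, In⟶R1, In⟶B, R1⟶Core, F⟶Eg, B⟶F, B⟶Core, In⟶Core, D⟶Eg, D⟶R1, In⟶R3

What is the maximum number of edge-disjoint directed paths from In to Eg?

Assign every edge capacity 1; by Menger, the answer equals the max flow.
Path In→Eg (+1); total 1.
Path In→D→Eg (+1); total 2.
Path In→R1→Eg (+1); total 3.
Path In→B→Eg (+1); total 4.
Path In→R3→Eg (+1); total 5.
No residual In→Eg path; max flow = 5.
Certifying cut of size 5: {In→B, In→D, In→Eg, In→R1, In→R3}.

5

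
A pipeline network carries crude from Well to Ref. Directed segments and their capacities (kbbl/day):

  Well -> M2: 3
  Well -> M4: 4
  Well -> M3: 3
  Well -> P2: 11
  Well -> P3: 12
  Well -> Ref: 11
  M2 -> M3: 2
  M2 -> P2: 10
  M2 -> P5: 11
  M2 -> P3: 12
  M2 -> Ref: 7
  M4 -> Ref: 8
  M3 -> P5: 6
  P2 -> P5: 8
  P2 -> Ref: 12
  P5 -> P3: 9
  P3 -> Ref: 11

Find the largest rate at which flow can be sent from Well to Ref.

40

Augment Well→Ref: bottleneck 11, flow now 11.
Augment Well→M2→Ref: bottleneck 3, flow now 14.
Augment Well→M4→Ref: bottleneck 4, flow now 18.
Augment Well→P2→Ref: bottleneck 11, flow now 29.
Augment Well→P3→Ref: bottleneck 11, flow now 40.
No augmenting path remains; maximum flow = 40.
In the residual graph, reachable from Well: {Well, M3, P5, P3}.
Min-cut edges: Well→M2 (3), Well→M4 (4), Well→P2 (11), Well→Ref (11), P3→Ref (11); capacity 3 + 4 + 11 + 11 + 11 = 40.
This cut is saturated, so no flow can exceed 40.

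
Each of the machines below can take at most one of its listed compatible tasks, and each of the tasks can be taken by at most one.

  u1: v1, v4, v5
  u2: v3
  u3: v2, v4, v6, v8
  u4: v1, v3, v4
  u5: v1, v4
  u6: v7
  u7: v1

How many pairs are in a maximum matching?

6

Unit-capacity flow: source→left, listed edges, right→sink; max matching = max flow.
Augmenting path u1→v1 (+1); matched 1.
Augmenting path u2→v3 (+1); matched 2.
Augmenting path u3→v2 (+1); matched 3.
Augmenting path u4→v4 (+1); matched 4.
Augmenting path u6→v7 (+1); matched 5.
Augmenting path u5→v1→u1→v5 (+1); matched 6.
No augmenting path remains; maximum matching = 6.
König certificate: {u1, u3, u6, v1, v3, v4} is a vertex cover of size 6 (every listed pair touches it), so no matching can be larger.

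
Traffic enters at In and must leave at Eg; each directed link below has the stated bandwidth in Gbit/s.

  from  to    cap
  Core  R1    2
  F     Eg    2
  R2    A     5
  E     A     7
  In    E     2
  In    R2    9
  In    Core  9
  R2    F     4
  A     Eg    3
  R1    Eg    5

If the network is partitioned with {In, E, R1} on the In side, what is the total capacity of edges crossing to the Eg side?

30

Edges leaving {In, E, R1}: In→R2 (9), In→Core (9), E→A (7), R1→Eg (5).
Cut capacity = 9 + 9 + 7 + 5 = 30.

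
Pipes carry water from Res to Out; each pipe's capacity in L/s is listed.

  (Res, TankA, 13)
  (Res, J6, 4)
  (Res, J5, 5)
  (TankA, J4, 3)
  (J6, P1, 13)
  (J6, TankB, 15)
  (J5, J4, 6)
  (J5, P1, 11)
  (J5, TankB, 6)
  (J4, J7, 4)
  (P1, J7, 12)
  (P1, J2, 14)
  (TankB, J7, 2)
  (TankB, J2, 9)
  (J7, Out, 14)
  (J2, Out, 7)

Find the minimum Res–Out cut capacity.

12

Augment Res→TankA→J4→J7→Out: bottleneck 3, flow now 3.
Augment Res→J6→P1→J7→Out: bottleneck 4, flow now 7.
Augment Res→J5→J4→J7→Out: bottleneck 1, flow now 8.
Augment Res→J5→P1→J7→Out: bottleneck 4, flow now 12.
No augmenting path remains; maximum flow = 12.
By max-flow min-cut, the minimum cut capacity equals the max flow.
In the residual graph, reachable from Res: {Res, TankA}.
Min-cut edges: Res→J6 (4), Res→J5 (5), TankA→J4 (3); capacity 4 + 5 + 3 = 12.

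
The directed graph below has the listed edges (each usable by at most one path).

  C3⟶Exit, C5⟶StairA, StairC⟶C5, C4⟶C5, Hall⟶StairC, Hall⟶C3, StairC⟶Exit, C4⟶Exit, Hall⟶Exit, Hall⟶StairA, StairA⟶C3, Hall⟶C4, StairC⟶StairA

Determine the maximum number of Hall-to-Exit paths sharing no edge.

Assign every edge capacity 1; by Menger, the answer equals the max flow.
Path Hall→Exit (+1); total 1.
Path Hall→C4→Exit (+1); total 2.
Path Hall→C3→Exit (+1); total 3.
Path Hall→StairC→Exit (+1); total 4.
No residual Hall→Exit path; max flow = 4.
Certifying cut of size 4: {C3→Exit, Hall→C4, Hall→Exit, Hall→StairC}.

4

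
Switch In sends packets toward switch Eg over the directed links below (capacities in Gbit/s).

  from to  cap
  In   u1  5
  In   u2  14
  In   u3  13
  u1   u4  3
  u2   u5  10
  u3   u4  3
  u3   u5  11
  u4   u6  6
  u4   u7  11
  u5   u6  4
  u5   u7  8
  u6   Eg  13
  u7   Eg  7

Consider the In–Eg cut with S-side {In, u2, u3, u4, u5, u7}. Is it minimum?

Given cut capacity: 5 + 6 + 4 + 7 = 22.
Augment In→u1→u4→u6→Eg: bottleneck 3, flow now 3.
Augment In→u2→u5→u6→Eg: bottleneck 4, flow now 7.
Augment In→u2→u5→u7→Eg: bottleneck 6, flow now 13.
Augment In→u3→u4→u6→Eg: bottleneck 3, flow now 16.
Augment In→u3→u5→u7→Eg: bottleneck 1, flow now 17.
No augmenting path remains; maximum flow = 17.
In the residual graph, reachable from In: {In, u1, u2, u3, u5, u7}.
Min-cut edges: u1→u4 (3), u3→u4 (3), u5→u6 (4), u7→Eg (7); capacity 3 + 3 + 4 + 7 = 17.
Cut capacity 22 exceeds the max flow 17, so it is not minimum.

No — its capacity is 22, but the minimum cut has capacity 17.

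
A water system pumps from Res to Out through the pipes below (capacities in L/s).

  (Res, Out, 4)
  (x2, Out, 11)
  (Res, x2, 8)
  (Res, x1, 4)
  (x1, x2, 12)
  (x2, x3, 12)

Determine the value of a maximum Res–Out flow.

15

Augment Res→Out: bottleneck 4, flow now 4.
Augment Res→x2→Out: bottleneck 8, flow now 12.
Augment Res→x1→x2→Out: bottleneck 3, flow now 15.
No augmenting path remains; maximum flow = 15.
In the residual graph, reachable from Res: {Res, x1, x2, x3}.
Min-cut edges: Res→Out (4), x2→Out (11); capacity 4 + 11 = 15.
This cut is saturated, so no flow can exceed 15.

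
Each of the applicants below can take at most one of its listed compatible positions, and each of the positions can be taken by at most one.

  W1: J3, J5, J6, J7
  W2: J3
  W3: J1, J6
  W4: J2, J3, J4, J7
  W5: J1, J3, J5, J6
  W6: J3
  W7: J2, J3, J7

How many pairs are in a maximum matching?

Unit-capacity flow: source→left, listed edges, right→sink; max matching = max flow.
Augmenting path W1→J3 (+1); matched 1.
Augmenting path W3→J1 (+1); matched 2.
Augmenting path W4→J2 (+1); matched 3.
Augmenting path W5→J5 (+1); matched 4.
Augmenting path W7→J7 (+1); matched 5.
Augmenting path W2→J3→W1→J6 (+1); matched 6.
No augmenting path remains; maximum matching = 6.
König certificate: {W1, W3, W4, W5, W7, J3} is a vertex cover of size 6 (every listed pair touches it), so no matching can be larger.

6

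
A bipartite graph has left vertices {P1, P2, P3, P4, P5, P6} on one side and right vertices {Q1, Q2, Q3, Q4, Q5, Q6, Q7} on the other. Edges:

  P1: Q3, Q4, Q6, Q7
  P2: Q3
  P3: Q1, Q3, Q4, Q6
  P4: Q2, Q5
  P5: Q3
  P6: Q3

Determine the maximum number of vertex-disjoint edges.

4

Unit-capacity flow: source→left, listed edges, right→sink; max matching = max flow.
Augmenting path P1→Q3 (+1); matched 1.
Augmenting path P3→Q1 (+1); matched 2.
Augmenting path P4→Q2 (+1); matched 3.
Augmenting path P2→Q3→P1→Q4 (+1); matched 4.
No augmenting path remains; maximum matching = 4.
König certificate: {P1, P3, P4, Q3} is a vertex cover of size 4 (every listed pair touches it), so no matching can be larger.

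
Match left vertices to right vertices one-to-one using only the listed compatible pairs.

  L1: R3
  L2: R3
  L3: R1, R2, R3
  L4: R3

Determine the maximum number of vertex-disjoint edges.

2

Unit-capacity flow: source→left, listed edges, right→sink; max matching = max flow.
Augmenting path L1→R3 (+1); matched 1.
Augmenting path L3→R1 (+1); matched 2.
No augmenting path remains; maximum matching = 2.
König certificate: {L3, R3} is a vertex cover of size 2 (every listed pair touches it), so no matching can be larger.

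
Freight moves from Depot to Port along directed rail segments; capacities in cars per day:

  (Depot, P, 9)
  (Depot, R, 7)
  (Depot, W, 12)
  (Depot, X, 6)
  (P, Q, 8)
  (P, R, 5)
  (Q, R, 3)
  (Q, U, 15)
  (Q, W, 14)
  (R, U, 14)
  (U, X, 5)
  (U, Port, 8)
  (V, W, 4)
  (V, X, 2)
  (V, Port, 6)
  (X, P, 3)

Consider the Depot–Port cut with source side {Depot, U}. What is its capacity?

Edges leaving {Depot, U}: Depot→P (9), Depot→R (7), Depot→W (12), Depot→X (6), U→X (5), U→Port (8).
Cut capacity = 9 + 7 + 12 + 6 + 5 + 8 = 47.

47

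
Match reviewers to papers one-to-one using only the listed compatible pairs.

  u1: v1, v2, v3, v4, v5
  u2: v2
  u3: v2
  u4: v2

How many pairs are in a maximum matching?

Unit-capacity flow: source→left, listed edges, right→sink; max matching = max flow.
Augmenting path u1→v1 (+1); matched 1.
Augmenting path u2→v2 (+1); matched 2.
No augmenting path remains; maximum matching = 2.
König certificate: {u1, v2} is a vertex cover of size 2 (every listed pair touches it), so no matching can be larger.

2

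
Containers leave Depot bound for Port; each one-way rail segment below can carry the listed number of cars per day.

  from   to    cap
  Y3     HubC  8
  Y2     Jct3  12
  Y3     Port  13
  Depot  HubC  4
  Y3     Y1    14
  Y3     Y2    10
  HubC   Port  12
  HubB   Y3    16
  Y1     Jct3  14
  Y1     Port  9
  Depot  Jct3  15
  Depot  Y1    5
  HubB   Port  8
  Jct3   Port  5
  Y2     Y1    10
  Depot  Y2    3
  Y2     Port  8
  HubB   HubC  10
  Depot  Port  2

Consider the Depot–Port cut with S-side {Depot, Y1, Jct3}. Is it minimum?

No — its capacity is 23, but the minimum cut has capacity 19.

Given cut capacity: 4 + 3 + 2 + 9 + 5 = 23.
Augment Depot→Port: bottleneck 2, flow now 2.
Augment Depot→HubC→Port: bottleneck 4, flow now 6.
Augment Depot→Y2→Port: bottleneck 3, flow now 9.
Augment Depot→Y1→Port: bottleneck 5, flow now 14.
Augment Depot→Jct3→Port: bottleneck 5, flow now 19.
No augmenting path remains; maximum flow = 19.
In the residual graph, reachable from Depot: {Depot, Jct3}.
Min-cut edges: Depot→HubC (4), Depot→Y2 (3), Depot→Y1 (5), Depot→Port (2), Jct3→Port (5); capacity 4 + 3 + 5 + 2 + 5 = 19.
Cut capacity 23 exceeds the max flow 19, so it is not minimum.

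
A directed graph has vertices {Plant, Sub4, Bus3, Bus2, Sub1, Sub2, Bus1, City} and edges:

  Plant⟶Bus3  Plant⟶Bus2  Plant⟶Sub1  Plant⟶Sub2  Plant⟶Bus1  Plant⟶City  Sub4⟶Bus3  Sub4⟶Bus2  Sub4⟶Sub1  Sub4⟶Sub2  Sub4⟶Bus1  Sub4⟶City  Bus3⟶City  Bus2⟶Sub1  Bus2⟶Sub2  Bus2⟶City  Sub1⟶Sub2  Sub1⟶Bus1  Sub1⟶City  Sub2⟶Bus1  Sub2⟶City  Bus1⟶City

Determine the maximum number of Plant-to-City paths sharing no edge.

Assign every edge capacity 1; by Menger, the answer equals the max flow.
Path Plant→City (+1); total 1.
Path Plant→Bus3→City (+1); total 2.
Path Plant→Bus2→City (+1); total 3.
Path Plant→Sub1→City (+1); total 4.
Path Plant→Sub2→City (+1); total 5.
Path Plant→Bus1→City (+1); total 6.
No residual Plant→City path; max flow = 6.
Certifying cut of size 6: {Plant→Bus1, Plant→Bus2, Plant→Bus3, Plant→City, Plant→Sub1, Plant→Sub2}.

6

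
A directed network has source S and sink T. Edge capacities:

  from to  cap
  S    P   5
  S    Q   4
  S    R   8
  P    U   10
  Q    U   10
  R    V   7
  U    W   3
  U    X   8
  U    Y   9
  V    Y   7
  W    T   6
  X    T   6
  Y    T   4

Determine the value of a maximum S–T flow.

Augment S→P→U→W→T: bottleneck 3, flow now 3.
Augment S→P→U→X→T: bottleneck 2, flow now 5.
Augment S→Q→U→X→T: bottleneck 4, flow now 9.
Augment S→R→V→Y→T: bottleneck 4, flow now 13.
No augmenting path remains; maximum flow = 13.
In the residual graph, reachable from S: {S, R, V, Y}.
Min-cut edges: S→P (5), S→Q (4), Y→T (4); capacity 5 + 4 + 4 = 13.
This cut is saturated, so no flow can exceed 13.

13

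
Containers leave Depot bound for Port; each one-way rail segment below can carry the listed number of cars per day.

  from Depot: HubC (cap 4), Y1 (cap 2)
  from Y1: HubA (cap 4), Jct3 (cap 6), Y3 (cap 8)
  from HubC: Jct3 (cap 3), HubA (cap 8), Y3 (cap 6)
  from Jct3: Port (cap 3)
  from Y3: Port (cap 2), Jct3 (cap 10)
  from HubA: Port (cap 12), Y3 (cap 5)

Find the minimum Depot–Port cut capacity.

Augment Depot→Y1→Jct3→Port: bottleneck 2, flow now 2.
Augment Depot→HubC→Jct3→Port: bottleneck 1, flow now 3.
Augment Depot→HubC→Y3→Port: bottleneck 2, flow now 5.
Augment Depot→HubC→HubA→Port: bottleneck 1, flow now 6.
No augmenting path remains; maximum flow = 6.
By max-flow min-cut, the minimum cut capacity equals the max flow.
In the residual graph, reachable from Depot: {Depot}.
Min-cut edges: Depot→Y1 (2), Depot→HubC (4); capacity 2 + 4 = 6.

6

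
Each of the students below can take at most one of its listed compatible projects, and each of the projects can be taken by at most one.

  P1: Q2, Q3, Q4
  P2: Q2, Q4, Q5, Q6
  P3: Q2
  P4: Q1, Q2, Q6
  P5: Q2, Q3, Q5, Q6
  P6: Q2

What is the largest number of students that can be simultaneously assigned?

Unit-capacity flow: source→left, listed edges, right→sink; max matching = max flow.
Augmenting path P1→Q2 (+1); matched 1.
Augmenting path P2→Q4 (+1); matched 2.
Augmenting path P4→Q1 (+1); matched 3.
Augmenting path P5→Q3 (+1); matched 4.
Augmenting path P3→Q2→P1→Q3→P5→Q5 (+1); matched 5.
No augmenting path remains; maximum matching = 5.
König certificate: {P1, P2, P4, P5, Q2} is a vertex cover of size 5 (every listed pair touches it), so no matching can be larger.

5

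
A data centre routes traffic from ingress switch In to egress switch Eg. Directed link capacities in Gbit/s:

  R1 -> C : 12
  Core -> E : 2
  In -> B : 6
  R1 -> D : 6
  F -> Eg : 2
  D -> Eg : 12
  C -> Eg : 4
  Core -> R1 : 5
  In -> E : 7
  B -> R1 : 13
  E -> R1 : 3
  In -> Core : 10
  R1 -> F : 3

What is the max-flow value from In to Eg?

Augment In→E→R1→C→Eg: bottleneck 3, flow now 3.
Augment In→B→R1→C→Eg: bottleneck 1, flow now 4.
Augment In→B→R1→D→Eg: bottleneck 5, flow now 9.
Augment In→Core→R1→D→Eg: bottleneck 1, flow now 10.
Augment In→Core→R1→F→Eg: bottleneck 2, flow now 12.
No augmenting path remains; maximum flow = 12.
In the residual graph, reachable from In: {In, E, B, Core, R1, C, F}.
Min-cut edges: R1→D (6), C→Eg (4), F→Eg (2); capacity 6 + 4 + 2 = 12.
This cut is saturated, so no flow can exceed 12.

12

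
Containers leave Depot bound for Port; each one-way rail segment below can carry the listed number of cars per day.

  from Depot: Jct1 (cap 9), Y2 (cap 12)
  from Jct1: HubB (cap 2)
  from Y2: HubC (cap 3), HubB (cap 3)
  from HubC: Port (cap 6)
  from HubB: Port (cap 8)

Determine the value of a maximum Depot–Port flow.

8

Augment Depot→Jct1→HubB→Port: bottleneck 2, flow now 2.
Augment Depot→Y2→HubC→Port: bottleneck 3, flow now 5.
Augment Depot→Y2→HubB→Port: bottleneck 3, flow now 8.
No augmenting path remains; maximum flow = 8.
In the residual graph, reachable from Depot: {Depot, Jct1, Y2}.
Min-cut edges: Jct1→HubB (2), Y2→HubC (3), Y2→HubB (3); capacity 2 + 3 + 3 = 8.
This cut is saturated, so no flow can exceed 8.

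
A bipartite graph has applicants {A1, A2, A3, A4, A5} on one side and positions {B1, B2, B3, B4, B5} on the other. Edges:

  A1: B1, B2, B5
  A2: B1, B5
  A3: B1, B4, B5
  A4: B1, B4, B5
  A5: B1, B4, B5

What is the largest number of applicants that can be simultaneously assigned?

4

Unit-capacity flow: source→left, listed edges, right→sink; max matching = max flow.
Augmenting path A1→B1 (+1); matched 1.
Augmenting path A2→B5 (+1); matched 2.
Augmenting path A3→B4 (+1); matched 3.
Augmenting path A4→B1→A1→B2 (+1); matched 4.
No augmenting path remains; maximum matching = 4.
König certificate: {A1, B1, B4, B5} is a vertex cover of size 4 (every listed pair touches it), so no matching can be larger.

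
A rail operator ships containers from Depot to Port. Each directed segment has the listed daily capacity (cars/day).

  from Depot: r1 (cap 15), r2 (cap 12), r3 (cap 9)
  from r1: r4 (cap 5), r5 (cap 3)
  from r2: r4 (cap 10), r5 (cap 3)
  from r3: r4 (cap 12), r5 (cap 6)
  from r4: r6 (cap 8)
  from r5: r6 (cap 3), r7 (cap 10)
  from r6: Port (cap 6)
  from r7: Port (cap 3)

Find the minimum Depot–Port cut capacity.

Augment Depot→r1→r4→r6→Port: bottleneck 5, flow now 5.
Augment Depot→r1→r5→r6→Port: bottleneck 1, flow now 6.
Augment Depot→r1→r5→r7→Port: bottleneck 2, flow now 8.
Augment Depot→r2→r5→r7→Port: bottleneck 1, flow now 9.
No augmenting path remains; maximum flow = 9.
By max-flow min-cut, the minimum cut capacity equals the max flow.
In the residual graph, reachable from Depot: {Depot, r1, r2, r3, r4, r5, r6, r7}.
Min-cut edges: r6→Port (6), r7→Port (3); capacity 6 + 3 = 9.

9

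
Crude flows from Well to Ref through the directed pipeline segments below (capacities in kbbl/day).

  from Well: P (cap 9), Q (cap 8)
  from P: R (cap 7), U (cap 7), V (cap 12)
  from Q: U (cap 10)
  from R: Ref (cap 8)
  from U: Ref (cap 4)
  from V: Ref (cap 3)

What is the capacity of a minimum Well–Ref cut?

13

Augment Well→P→R→Ref: bottleneck 7, flow now 7.
Augment Well→P→U→Ref: bottleneck 2, flow now 9.
Augment Well→Q→U→Ref: bottleneck 2, flow now 11.
Augment Well→Q→U→P→V→Ref: bottleneck 2, flow now 13. (uses reverse residual edge)
No augmenting path remains; maximum flow = 13.
By max-flow min-cut, the minimum cut capacity equals the max flow.
In the residual graph, reachable from Well: {Well, Q, U}.
Min-cut edges: Well→P (9), U→Ref (4); capacity 9 + 4 = 13.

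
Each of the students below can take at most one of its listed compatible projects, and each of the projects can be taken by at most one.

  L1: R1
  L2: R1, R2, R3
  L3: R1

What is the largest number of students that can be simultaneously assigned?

2

Unit-capacity flow: source→left, listed edges, right→sink; max matching = max flow.
Augmenting path L1→R1 (+1); matched 1.
Augmenting path L2→R2 (+1); matched 2.
No augmenting path remains; maximum matching = 2.
König certificate: {L2, R1} is a vertex cover of size 2 (every listed pair touches it), so no matching can be larger.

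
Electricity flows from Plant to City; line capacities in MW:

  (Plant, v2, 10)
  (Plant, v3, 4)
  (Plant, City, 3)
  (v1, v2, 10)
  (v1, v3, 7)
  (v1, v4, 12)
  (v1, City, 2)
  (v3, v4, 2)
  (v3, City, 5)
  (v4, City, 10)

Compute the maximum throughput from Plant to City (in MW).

7

Augment Plant→City: bottleneck 3, flow now 3.
Augment Plant→v3→City: bottleneck 4, flow now 7.
No augmenting path remains; maximum flow = 7.
In the residual graph, reachable from Plant: {Plant, v2}.
Min-cut edges: Plant→v3 (4), Plant→City (3); capacity 4 + 3 = 7.
This cut is saturated, so no flow can exceed 7.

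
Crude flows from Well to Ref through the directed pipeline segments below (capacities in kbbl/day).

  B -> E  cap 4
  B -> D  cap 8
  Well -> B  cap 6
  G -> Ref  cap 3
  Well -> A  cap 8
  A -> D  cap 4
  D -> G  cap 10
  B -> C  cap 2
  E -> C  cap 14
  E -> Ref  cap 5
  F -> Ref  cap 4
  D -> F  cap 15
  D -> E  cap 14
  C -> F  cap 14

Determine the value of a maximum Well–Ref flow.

10

Augment Well→B→E→Ref: bottleneck 4, flow now 4.
Augment Well→A→D→E→Ref: bottleneck 1, flow now 5.
Augment Well→A→D→F→Ref: bottleneck 3, flow now 8.
Augment Well→B→C→F→Ref: bottleneck 1, flow now 9.
Augment Well→B→D→G→Ref: bottleneck 1, flow now 10.
No augmenting path remains; maximum flow = 10.
In the residual graph, reachable from Well: {Well, A}.
Min-cut edges: Well→B (6), A→D (4); capacity 6 + 4 = 10.
This cut is saturated, so no flow can exceed 10.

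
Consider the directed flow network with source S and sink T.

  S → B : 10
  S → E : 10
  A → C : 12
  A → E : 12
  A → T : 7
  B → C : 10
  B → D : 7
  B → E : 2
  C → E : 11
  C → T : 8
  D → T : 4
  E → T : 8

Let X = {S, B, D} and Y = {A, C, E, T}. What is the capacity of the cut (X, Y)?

26

Edges leaving {S, B, D}: S→E (10), B→C (10), B→E (2), D→T (4).
Cut capacity = 10 + 10 + 2 + 4 = 26.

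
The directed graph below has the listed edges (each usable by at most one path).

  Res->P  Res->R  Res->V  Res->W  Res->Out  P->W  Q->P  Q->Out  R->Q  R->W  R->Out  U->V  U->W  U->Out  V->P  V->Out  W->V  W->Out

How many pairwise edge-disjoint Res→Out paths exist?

Assign every edge capacity 1; by Menger, the answer equals the max flow.
Path Res→Out (+1); total 1.
Path Res→R→Out (+1); total 2.
Path Res→V→Out (+1); total 3.
Path Res→W→Out (+1); total 4.
No residual Res→Out path; max flow = 4.
Certifying cut of size 4: {Res→Out, Res→R, V→Out, W→Out}.

4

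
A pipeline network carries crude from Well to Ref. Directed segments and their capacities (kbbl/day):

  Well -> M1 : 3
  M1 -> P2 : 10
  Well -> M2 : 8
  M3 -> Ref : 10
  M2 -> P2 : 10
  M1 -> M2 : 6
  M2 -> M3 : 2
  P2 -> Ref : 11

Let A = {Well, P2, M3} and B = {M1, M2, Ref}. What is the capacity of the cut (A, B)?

32

Edges leaving {Well, P2, M3}: Well→M1 (3), Well→M2 (8), P2→Ref (11), M3→Ref (10).
Cut capacity = 3 + 8 + 11 + 10 = 32.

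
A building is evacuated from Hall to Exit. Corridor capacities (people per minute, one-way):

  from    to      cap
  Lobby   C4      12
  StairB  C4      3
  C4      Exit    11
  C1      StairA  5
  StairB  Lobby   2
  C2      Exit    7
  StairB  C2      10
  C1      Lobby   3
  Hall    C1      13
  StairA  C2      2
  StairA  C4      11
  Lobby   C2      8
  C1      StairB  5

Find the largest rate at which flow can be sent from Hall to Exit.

Augment Hall→C1→Lobby→C4→Exit: bottleneck 3, flow now 3.
Augment Hall→C1→StairB→C4→Exit: bottleneck 3, flow now 6.
Augment Hall→C1→StairB→C2→Exit: bottleneck 2, flow now 8.
Augment Hall→C1→StairA→C4→Exit: bottleneck 5, flow now 13.
No augmenting path remains; maximum flow = 13.
In the residual graph, reachable from Hall: {Hall}.
Min-cut edges: Hall→C1 (13); capacity 13 = 13.
This cut is saturated, so no flow can exceed 13.

13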